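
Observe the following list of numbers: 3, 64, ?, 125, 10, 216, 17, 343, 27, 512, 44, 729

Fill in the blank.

7

The terms cycle through 2 interleaved subsequences.
Track A: 3, ?, 10, 17, 27, 44. Fibonacci-style (each term is the sum of the two before it).
Track B: 64, 125, 216, 343, 512, 729. Perfect cubes starting at 4³.
Filling track A at index 2 by its rule yields 7.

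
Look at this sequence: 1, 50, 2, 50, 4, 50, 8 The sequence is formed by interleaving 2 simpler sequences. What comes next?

50

Odd-indexed and even-indexed terms follow separate rules.
Track A: 1, 2, 4, 8 — powers 2^0, 2^1, 2^2, ….
Track B: 50, 50, 50 — constant 50.
The 8th slot belongs to track B; its 4th term is 50.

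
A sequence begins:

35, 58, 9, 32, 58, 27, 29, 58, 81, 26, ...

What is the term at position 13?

23

Split by position mod 3 into 3 tracks.
Track A: 35, 32, 29, 26. Subtracting 3 each time.
Track B: 58, 58, 58. Constant 58.
Track C: 9, 27, 81. Successive powers of 3.
Position 13 → track A, term 5 = 23.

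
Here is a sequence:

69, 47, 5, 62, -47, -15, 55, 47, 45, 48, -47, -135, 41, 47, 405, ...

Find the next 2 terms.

34, -47

Taking every 3rd term gives 3 separate tracks.
Subsequence A: 69, 62, 55, 48, 41 (subtracting 7 each time).
Subsequence B: 47, -47, 47, -47, 47 (the oscillation 47·(−1)^(n+1)).
Subsequence C: 5, -15, 45, -135, 405 (geometric, ×-3 each step).
Position 16 falls in subsequence A as its term 6, giving 34.
Position 17 → subsequence B, term 6 = -47.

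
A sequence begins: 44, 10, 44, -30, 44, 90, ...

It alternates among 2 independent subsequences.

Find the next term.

Taking every 2nd term gives 2 separate tracks.
Track A: 44, 44, 44. The constant sequence 44.
Track B: 10, -30, 90. Multiplying by -3 each time.
Position 7 → track A, term 4 = 44.

44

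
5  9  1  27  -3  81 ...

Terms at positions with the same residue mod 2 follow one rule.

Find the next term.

-7

Split by position mod 2 into 2 tracks.
Track A = 5, 1, -3: subtracting 4 each time.
Track B = 9, 27, 81: powers 3^2, 3^3, 3^4, ….
Position 7 → track A, term 4 = -7.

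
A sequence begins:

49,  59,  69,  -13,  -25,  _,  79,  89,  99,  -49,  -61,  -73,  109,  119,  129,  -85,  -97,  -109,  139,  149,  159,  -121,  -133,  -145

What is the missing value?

Positions follow the repeating pattern AAABBB; grouping by letter gives 2 tracks.
Track A is 49, 59, 69, 79, 89, 99, 109, 119, 129, 139, 149, 159, which is linear: a_n = 39 + 10·n.
Track B is -13, -25, ?, -49, -61, -73, -85, -97, -109, -121, -133, -145, which is arithmetic, step −12.
Filling track B at index 3 by its rule yields -37.

-37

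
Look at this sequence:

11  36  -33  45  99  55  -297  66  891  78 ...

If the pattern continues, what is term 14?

Positions 1, 3, 5, … form one subsequence and positions 2, 4, 6, … form another.
Track A = 11, -33, 99, -297, 891: a geometric progression (common ratio -3).
Track B = 36, 45, 55, 66, 78: the triangular numbers T_8, T_9, ….
Position 14 → track B, term 7 = 105.

105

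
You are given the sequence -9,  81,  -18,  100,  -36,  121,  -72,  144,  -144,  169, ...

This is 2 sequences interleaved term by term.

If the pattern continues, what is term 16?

256

Odd-indexed and even-indexed terms follow separate rules.
Track A = -9, -18, -36, -72, -144: geometric with ratio 2.
Track B = 81, 100, 121, 144, 169: consecutive squares n² from n = 9.
Term 16 comes from track B (its 8th entry): 256.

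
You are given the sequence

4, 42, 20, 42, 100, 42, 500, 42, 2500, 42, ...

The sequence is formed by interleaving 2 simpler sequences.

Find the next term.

12500

Positions 1, 3, 5, … form one subsequence and positions 2, 4, 6, … form another.
Subsequence A: 4, 20, 100, 500, 2500. Geometric with ratio 5.
Subsequence B: 42, 42, 42, 42, 42. The constant sequence 42.
Position 11 → subsequence A, term 6 = 12500.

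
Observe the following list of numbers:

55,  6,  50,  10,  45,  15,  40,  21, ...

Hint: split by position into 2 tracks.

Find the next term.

35

Taking every 2nd term gives 2 separate tracks.
Stream A = 55, 50, 45, 40: arithmetic, step −5.
Stream B = 6, 10, 15, 21: triangular numbers n(n+1)/2 for n = 3, 4, ….
The 9th slot belongs to stream A; its 5th term is 35.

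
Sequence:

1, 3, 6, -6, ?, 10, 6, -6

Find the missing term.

6

The slot pattern repeats as AABB (period 4), so there are 2 interleaved tracks.
Subsequence A: 1, 3, ?, 10 — the triangular numbers T_1, T_2, ….
Subsequence B: 6, -6, 6, -6 — alternating ±6.
Subsequence A's pattern makes the blank 6.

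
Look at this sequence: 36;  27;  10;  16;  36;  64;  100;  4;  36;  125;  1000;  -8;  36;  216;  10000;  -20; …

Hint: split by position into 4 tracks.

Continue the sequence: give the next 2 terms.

36, 343

Taking every 4th term gives 4 separate tracks.
Track A: 36, 36, 36, 36 — always 36.
Track B: 27, 64, 125, 216 — perfect cubes starting at 3³.
Track C: 10, 100, 1000, 10000 — successive powers of 10.
Track D: 16, 4, -8, -20 — subtracting 12 each time.
Term 17 comes from track A (its 5th entry): 36.
The 18th slot belongs to track B; its 5th term is 343.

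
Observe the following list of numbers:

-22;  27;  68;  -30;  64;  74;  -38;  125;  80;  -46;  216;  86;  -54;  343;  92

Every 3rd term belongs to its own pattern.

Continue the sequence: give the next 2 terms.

Split by position mod 3: positions 1, 4, 7, … form one track, and each other residue class forms its own.
Subsequence A = -22, -30, -38, -46, -54: arithmetic with common difference −8.
Subsequence B = 27, 64, 125, 216, 343: perfect cubes starting at 3³.
Subsequence C = 68, 74, 80, 86, 92: arithmetic, step +6.
Position 16 falls in subsequence A as its term 6, giving -62.
Position 17 → subsequence B, term 6 = 512.

-62, 512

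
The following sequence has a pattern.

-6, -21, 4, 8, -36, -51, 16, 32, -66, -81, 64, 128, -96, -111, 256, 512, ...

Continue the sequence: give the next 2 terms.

Reading positions in blocks of 4 reveals the pattern AABB — 2 tracks woven together.
Track A is -6, -21, -36, -51, -66, -81, -96, -111, which is arithmetic, step −15.
Track B is 4, 8, 16, 32, 64, 128, 256, 512, which is successive powers of 2.
The 17th slot belongs to track A; its 9th term is -126.
Position 18 falls in track A as its term 10, giving -141.

-126, -141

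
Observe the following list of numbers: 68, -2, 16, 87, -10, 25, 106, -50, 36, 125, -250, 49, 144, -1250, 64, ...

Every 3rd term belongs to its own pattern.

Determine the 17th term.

Split by position mod 3: positions 1, 4, 7, … form one track, and each other residue class forms its own.
Track A: 68, 87, 106, 125, 144. Adding 19 each time.
Track B: -2, -10, -50, -250, -1250. Geometric with ratio 5.
Track C: 16, 25, 36, 49, 64. The squares 4², 5², 6², ….
Term 17 comes from track B (its 6th entry): -6250.

-6250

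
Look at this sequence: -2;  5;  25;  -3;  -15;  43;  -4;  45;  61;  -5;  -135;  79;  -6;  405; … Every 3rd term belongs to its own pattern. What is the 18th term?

The terms cycle through 3 interleaved subsequences.
Subsequence A: -2, -3, -4, -5, -6 (subtracting 1 each time).
Subsequence B: 5, -15, 45, -135, 405 (multiplying by -3 each time).
Subsequence C: 25, 43, 61, 79 (arithmetic, step +18).
Position 18 → subsequence C, term 6 = 115.

115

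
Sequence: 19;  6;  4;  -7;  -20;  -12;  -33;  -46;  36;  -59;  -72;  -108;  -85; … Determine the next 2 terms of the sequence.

Reading positions in blocks of 3 reveals the pattern AAB — 2 tracks woven together.
Track A is 19, 6, -7, -20, -33, -46, -59, -72, -85, which is arithmetic with common difference −13.
Track B is 4, -12, 36, -108, which is geometric, ×-3 each step.
Position 14 → track A, term 10 = -98.
The 15th slot belongs to track B; its 5th term is 324.

-98, 324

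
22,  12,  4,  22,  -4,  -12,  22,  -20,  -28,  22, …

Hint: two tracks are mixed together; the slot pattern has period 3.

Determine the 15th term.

The slot pattern repeats as ABB (period 3), so there are 2 interleaved tracks.
Stream A = 22, 22, 22, 22: the constant sequence 22.
Stream B = 12, 4, -4, -12, -20, -28: arithmetic with common difference −8.
Position 15 → stream B, term 10 = -60.

-60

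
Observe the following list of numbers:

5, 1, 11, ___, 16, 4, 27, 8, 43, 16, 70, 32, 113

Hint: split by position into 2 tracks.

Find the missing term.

2

Positions 1, 3, 5, … form one subsequence and positions 2, 4, 6, … form another.
Stream A: 5, 11, 16, 27, 43, 70, 113. Fibonacci-style (each term is the sum of the two before it).
Stream B: 1, ?, 4, 8, 16, 32. Multiplying by 2 each time.
Stream B's pattern makes the blank 2.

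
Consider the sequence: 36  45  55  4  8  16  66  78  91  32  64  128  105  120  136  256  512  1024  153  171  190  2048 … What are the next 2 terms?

Positions follow the repeating pattern AAABBB; grouping by letter gives 2 tracks.
Subsequence A: 36, 45, 55, 66, 78, 91, 105, 120, 136, 153, 171, 190. Triangular numbers starting at T_8.
Subsequence B: 4, 8, 16, 32, 64, 128, 256, 512, 1024, 2048. Geometric, ×2 each step.
Position 23 → subsequence B, term 11 = 4096.
Term 24 comes from subsequence B (its 12th entry): 8192.

4096, 8192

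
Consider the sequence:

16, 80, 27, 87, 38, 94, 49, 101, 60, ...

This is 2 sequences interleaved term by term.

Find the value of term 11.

71

The terms cycle through 2 interleaved subsequences.
Subsequence A = 16, 27, 38, 49, 60: arithmetic, step +11.
Subsequence B = 80, 87, 94, 101: adding 7 each time.
The 11th slot belongs to subsequence A; its 6th term is 71.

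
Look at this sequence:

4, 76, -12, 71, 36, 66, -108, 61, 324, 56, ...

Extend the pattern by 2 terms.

Positions 1, 3, 5, … form one subsequence and positions 2, 4, 6, … form another.
Stream A: 4, -12, 36, -108, 324 (geometric with ratio -3).
Stream B: 76, 71, 66, 61, 56 (subtracting 5 each time).
Term 11 comes from stream A (its 6th entry): -972.
Position 12 falls in stream B as its term 6, giving 51.

-972, 51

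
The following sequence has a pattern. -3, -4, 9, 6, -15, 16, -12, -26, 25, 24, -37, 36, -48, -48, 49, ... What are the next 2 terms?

Split by position mod 3: positions 1, 4, 7, … form one track, and each other residue class forms its own.
Subsequence A: -3, 6, -12, 24, -48 — geometric with ratio -2.
Subsequence B: -4, -15, -26, -37, -48 — arithmetic with common difference −11.
Subsequence C: 9, 16, 25, 36, 49 — perfect squares starting at 3².
Position 16 falls in subsequence A as its term 6, giving 96.
Position 17 → subsequence B, term 6 = -59.

96, -59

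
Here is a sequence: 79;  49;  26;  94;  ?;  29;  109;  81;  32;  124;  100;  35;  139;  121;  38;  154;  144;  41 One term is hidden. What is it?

64

Split by position mod 3: positions 1, 4, 7, … form one track, and each other residue class forms its own.
Track A: 79, 94, 109, 124, 139, 154. Linear: a_n = 64 + 15·n.
Track B: 49, ?, 81, 100, 121, 144. Consecutive squares n² from n = 7.
Track C: 26, 29, 32, 35, 38, 41. Adding 3 each time.
Filling track B at index 2 by its rule yields 64.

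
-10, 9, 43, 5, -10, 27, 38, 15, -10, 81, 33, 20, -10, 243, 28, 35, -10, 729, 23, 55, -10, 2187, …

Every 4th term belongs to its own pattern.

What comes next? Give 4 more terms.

18, 90, -10, 6561

Split by position mod 4: positions 1, 5, 9, … form one track, and each other residue class forms its own.
Track A: -10, -10, -10, -10, -10, -10. The constant sequence -10.
Track B: 9, 27, 81, 243, 729, 2187. Powers 3^2, 3^3, 3^4, ….
Track C: 43, 38, 33, 28, 23. Linear: a_n = 48 − 5·n.
Track D: 5, 15, 20, 35, 55. A Fibonacci-like recurrence a_n = a_{n-1} + a_{n-2}.
The 23rd slot belongs to track C; its 6th term is 18.
Term 24 comes from track D (its 6th entry): 90.
The 25th slot belongs to track A; its 7th term is -10.
The 26th slot belongs to track B; its 7th term is 6561.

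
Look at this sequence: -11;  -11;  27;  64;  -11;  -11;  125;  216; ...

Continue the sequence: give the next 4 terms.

The slot pattern repeats as AABB (period 4), so there are 2 interleaved tracks.
Track A = -11, -11, -11, -11: constant -11.
Track B = 27, 64, 125, 216: consecutive cubes n³ from n = 3.
Position 9 → track A, term 5 = -11.
The 10th slot belongs to track A; its 6th term is -11.
Term 11 comes from track B (its 5th entry): 343.
Term 12 comes from track B (its 6th entry): 512.

-11, -11, 343, 512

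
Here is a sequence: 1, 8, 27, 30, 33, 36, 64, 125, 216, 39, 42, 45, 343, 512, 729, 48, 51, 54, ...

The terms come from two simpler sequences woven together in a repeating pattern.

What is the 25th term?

Reading positions in blocks of 6 reveals the pattern AAABBB — 2 tracks woven together.
Track A: 1, 8, 27, 64, 125, 216, 343, 512, 729 (consecutive cubes n³ from n = 1).
Track B: 30, 33, 36, 39, 42, 45, 48, 51, 54 (arithmetic with common difference +3).
The 25th slot belongs to track A; its 13th term is 2197.

2197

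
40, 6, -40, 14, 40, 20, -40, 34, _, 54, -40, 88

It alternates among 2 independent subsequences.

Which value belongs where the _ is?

40

Split by position mod 2 into 2 tracks.
Track A: 40, -40, 40, -40, ?, -40 — the oscillation 40·(−1)^(n+1).
Track B: 6, 14, 20, 34, 54, 88 — a Fibonacci-like recurrence a_n = a_{n-1} + a_{n-2}.
Filling track A at index 5 by its rule yields 40.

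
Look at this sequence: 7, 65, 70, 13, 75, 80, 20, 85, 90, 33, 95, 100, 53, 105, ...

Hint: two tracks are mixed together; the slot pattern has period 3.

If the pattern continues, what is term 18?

120

Positions follow the repeating pattern ABB; grouping by letter gives 2 tracks.
Subsequence A: 7, 13, 20, 33, 53 (a Fibonacci-like recurrence a_n = a_{n-1} + a_{n-2}).
Subsequence B: 65, 70, 75, 80, 85, 90, 95, 100, 105 (adding 5 each time).
Term 18 comes from subsequence B (its 12th entry): 120.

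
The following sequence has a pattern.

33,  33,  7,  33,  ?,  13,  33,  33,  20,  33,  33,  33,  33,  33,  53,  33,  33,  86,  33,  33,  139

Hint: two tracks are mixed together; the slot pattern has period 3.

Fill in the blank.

The slot pattern repeats as AAB (period 3), so there are 2 interleaved tracks.
Track A = 33, 33, 33, ?, 33, 33, 33, 33, 33, 33, 33, 33, 33, 33: constant 33.
Track B = 7, 13, 20, 33, 53, 86, 139: Fibonacci-style (each term is the sum of the two before it).
So the missing entry in track A is 33.

33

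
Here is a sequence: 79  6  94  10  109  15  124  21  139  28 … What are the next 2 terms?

154, 36

Split by position mod 2 into 2 tracks.
Stream A: 79, 94, 109, 124, 139. Arithmetic, step +15.
Stream B: 6, 10, 15, 21, 28. Triangular numbers n(n+1)/2 for n = 3, 4, ….
Position 11 → stream A, term 6 = 154.
Position 12 → stream B, term 6 = 36.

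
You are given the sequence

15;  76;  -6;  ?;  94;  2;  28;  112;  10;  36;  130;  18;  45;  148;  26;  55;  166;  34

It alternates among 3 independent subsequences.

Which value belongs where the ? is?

21

Split by position mod 3: positions 1, 4, 7, … form one track, and each other residue class forms its own.
Track A: 15, ?, 28, 36, 45, 55. The triangular numbers T_5, T_6, ….
Track B: 76, 94, 112, 130, 148, 166. Arithmetic with common difference +18.
Track C: -6, 2, 10, 18, 26, 34. Arithmetic, step +8.
So the missing entry in track A is 21.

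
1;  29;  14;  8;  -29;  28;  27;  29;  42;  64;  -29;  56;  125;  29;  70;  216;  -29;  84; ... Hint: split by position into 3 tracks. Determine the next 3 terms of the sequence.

The terms cycle through 3 interleaved subsequences.
Track A: 1, 8, 27, 64, 125, 216 — perfect cubes starting at 1³.
Track B: 29, -29, 29, -29, 29, -29 — the oscillation 29·(−1)^(n+1).
Track C: 14, 28, 42, 56, 70, 84 — adding 14 each time.
Position 19 → track A, term 7 = 343.
Term 20 comes from track B (its 7th entry): 29.
Position 21 → track C, term 7 = 98.

343, 29, 98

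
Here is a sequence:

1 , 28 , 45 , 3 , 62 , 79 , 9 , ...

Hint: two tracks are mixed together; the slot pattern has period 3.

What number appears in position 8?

Positions follow the repeating pattern ABB; grouping by letter gives 2 tracks.
Subsequence A is 1, 3, 9, which is successive powers of 3.
Subsequence B is 28, 45, 62, 79, which is arithmetic with common difference +17.
Position 8 falls in subsequence B as its term 5, giving 96.

96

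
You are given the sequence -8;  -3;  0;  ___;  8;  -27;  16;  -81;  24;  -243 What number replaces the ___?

Split by position mod 2 into 2 tracks.
Track A: -8, 0, 8, 16, 24 — arithmetic, step +8.
Track B: -3, ?, -27, -81, -243 — geometric with ratio 3.
The gap is track B's term 2; the rule gives -9.

-9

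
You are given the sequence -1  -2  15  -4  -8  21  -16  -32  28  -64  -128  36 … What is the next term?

-256

The slot pattern repeats as AAB (period 3), so there are 2 interleaved tracks.
Stream A: -1, -2, -4, -8, -16, -32, -64, -128 (geometric, ×2 each step).
Stream B: 15, 21, 28, 36 (triangular numbers starting at T_5).
Position 13 → stream A, term 9 = -256.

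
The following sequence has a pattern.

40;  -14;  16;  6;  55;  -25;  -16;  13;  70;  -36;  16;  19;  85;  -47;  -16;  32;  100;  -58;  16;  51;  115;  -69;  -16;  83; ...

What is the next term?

The terms cycle through 4 interleaved subsequences.
Track A = 40, 55, 70, 85, 100, 115: linear: a_n = 25 + 15·n.
Track B = -14, -25, -36, -47, -58, -69: linear: a_n = -3 − 11·n.
Track C = 16, -16, 16, -16, 16, -16: the oscillation 16·(−1)^(n+1).
Track D = 6, 13, 19, 32, 51, 83: each term equals the sum of the previous two.
The 25th slot belongs to track A; its 7th term is 130.

130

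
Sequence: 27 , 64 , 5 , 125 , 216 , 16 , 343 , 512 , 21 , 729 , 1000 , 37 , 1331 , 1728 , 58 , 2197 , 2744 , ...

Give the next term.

95

The slot pattern repeats as AAB (period 3), so there are 2 interleaved tracks.
Track A is 27, 64, 125, 216, 343, 512, 729, 1000, 1331, 1728, 2197, 2744, which is the cubes 3³, 4³, 5³, ….
Track B is 5, 16, 21, 37, 58, which is a Fibonacci-like recurrence a_n = a_{n-1} + a_{n-2}.
Term 18 comes from track B (its 6th entry): 95.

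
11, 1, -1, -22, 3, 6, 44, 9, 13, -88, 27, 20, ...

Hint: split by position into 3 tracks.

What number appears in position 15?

27

Split by position mod 3: positions 1, 4, 7, … form one track, and each other residue class forms its own.
Track A: 11, -22, 44, -88 — geometric, ×-2 each step.
Track B: 1, 3, 9, 27 — powers of 3.
Track C: -1, 6, 13, 20 — linear: a_n = -8 + 7·n.
The 15th slot belongs to track C; its 5th term is 27.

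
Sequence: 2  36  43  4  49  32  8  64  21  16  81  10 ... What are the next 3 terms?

Taking every 3rd term gives 3 separate tracks.
Track A is 2, 4, 8, 16, which is successive powers of 2.
Track B is 36, 49, 64, 81, which is perfect squares starting at 6².
Track C is 43, 32, 21, 10, which is subtracting 11 each time.
Term 13 comes from track A (its 5th entry): 32.
Term 14 comes from track B (its 5th entry): 100.
Position 15 falls in track C as its term 5, giving -1.

32, 100, -1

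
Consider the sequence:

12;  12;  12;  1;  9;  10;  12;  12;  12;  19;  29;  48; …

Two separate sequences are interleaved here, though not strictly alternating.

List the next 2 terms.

12, 12

Positions follow the repeating pattern AAABBB; grouping by letter gives 2 tracks.
Stream A: 12, 12, 12, 12, 12, 12 (constant 12).
Stream B: 1, 9, 10, 19, 29, 48 (a Fibonacci-like recurrence a_n = a_{n-1} + a_{n-2}).
Position 13 falls in stream A as its term 7, giving 12.
Term 14 comes from stream A (its 8th entry): 12.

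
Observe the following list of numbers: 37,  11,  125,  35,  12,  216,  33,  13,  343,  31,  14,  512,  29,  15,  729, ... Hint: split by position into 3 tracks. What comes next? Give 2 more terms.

27, 16

Split by position mod 3 into 3 tracks.
Track A is 37, 35, 33, 31, 29, which is linear: a_n = 39 − 2·n.
Track B is 11, 12, 13, 14, 15, which is adding 1 each time.
Track C is 125, 216, 343, 512, 729, which is perfect cubes starting at 5³.
Position 16 falls in track A as its term 6, giving 27.
Term 17 comes from track B (its 6th entry): 16.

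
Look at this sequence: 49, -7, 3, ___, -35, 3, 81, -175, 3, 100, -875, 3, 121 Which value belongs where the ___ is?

64

Split by position mod 3: positions 1, 4, 7, … form one track, and each other residue class forms its own.
Track A = 49, ?, 81, 100, 121: the squares 7², 8², 9², ….
Track B = -7, -35, -175, -875: multiplying by 5 each time.
Track C = 3, 3, 3, 3: always 3.
Track A's pattern makes the blank 64.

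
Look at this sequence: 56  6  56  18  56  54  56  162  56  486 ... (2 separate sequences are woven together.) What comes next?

Odd-indexed and even-indexed terms follow separate rules.
Track A = 56, 56, 56, 56, 56: always 56.
Track B = 6, 18, 54, 162, 486: a geometric progression (common ratio 3).
Position 11 → track A, term 6 = 56.

56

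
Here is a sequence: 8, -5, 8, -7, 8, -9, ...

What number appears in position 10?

-13

The terms cycle through 2 interleaved subsequences.
Track A: 8, 8, 8. Always 8.
Track B: -5, -7, -9. Subtracting 2 each time.
Position 10 → track B, term 5 = -13.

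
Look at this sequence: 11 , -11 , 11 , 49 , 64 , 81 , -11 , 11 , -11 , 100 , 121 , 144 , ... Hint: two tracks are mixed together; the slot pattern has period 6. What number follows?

11

The slot pattern repeats as AAABBB (period 6), so there are 2 interleaved tracks.
Track A: 11, -11, 11, -11, 11, -11 — alternating ±11.
Track B: 49, 64, 81, 100, 121, 144 — the squares 7², 8², 9², ….
The 13th slot belongs to track A; its 7th term is 11.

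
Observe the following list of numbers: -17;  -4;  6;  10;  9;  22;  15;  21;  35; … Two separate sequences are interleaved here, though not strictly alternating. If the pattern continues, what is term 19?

66

The slot pattern repeats as AABB (period 4), so there are 2 interleaved tracks.
Track A: -17, -4, 9, 22, 35. Adding 13 each time.
Track B: 6, 10, 15, 21. Triangular numbers starting at T_3.
The 19th slot belongs to track B; its 9th term is 66.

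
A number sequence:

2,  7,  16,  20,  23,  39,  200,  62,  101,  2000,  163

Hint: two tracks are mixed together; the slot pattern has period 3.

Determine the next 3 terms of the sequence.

Positions follow the repeating pattern ABB; grouping by letter gives 2 tracks.
Stream A: 2, 20, 200, 2000 — a geometric progression (common ratio 10).
Stream B: 7, 16, 23, 39, 62, 101, 163 — each term equals the sum of the previous two.
Term 12 comes from stream B (its 8th entry): 264.
Position 13 → stream A, term 5 = 20000.
The 14th slot belongs to stream B; its 9th term is 427.

264, 20000, 427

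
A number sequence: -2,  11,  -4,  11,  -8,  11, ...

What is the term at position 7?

Taking every 2nd term gives 2 separate tracks.
Stream A: -2, -4, -8 — a geometric progression (common ratio 2).
Stream B: 11, 11, 11 — the constant sequence 11.
The 7th slot belongs to stream A; its 4th term is -16.

-16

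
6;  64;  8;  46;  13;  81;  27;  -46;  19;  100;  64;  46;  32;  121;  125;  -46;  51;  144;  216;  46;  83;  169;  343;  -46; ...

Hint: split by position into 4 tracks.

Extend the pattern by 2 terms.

Split by position mod 4: positions 1, 5, 9, … form one track, and each other residue class forms its own.
Track A is 6, 13, 19, 32, 51, 83, which is a Fibonacci-like recurrence a_n = a_{n-1} + a_{n-2}.
Track B is 64, 81, 100, 121, 144, 169, which is perfect squares starting at 8².
Track C is 8, 27, 64, 125, 216, 343, which is perfect cubes starting at 2³.
Track D is 46, -46, 46, -46, 46, -46, which is alternating ±46.
The 25th slot belongs to track A; its 7th term is 134.
Term 26 comes from track B (its 7th entry): 196.

134, 196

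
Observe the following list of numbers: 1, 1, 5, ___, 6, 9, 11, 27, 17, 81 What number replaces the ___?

Split by position mod 2 into 2 tracks.
Subsequence A: 1, 5, 6, 11, 17 (each term equals the sum of the previous two).
Subsequence B: 1, ?, 9, 27, 81 (powers 3^0, 3^1, 3^2, …).
Subsequence B's pattern makes the blank 3.

3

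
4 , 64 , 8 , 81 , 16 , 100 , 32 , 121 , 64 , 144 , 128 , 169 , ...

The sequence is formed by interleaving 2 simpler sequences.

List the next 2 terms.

Split by position mod 2 into 2 tracks.
Track A: 4, 8, 16, 32, 64, 128 — powers of 2.
Track B: 64, 81, 100, 121, 144, 169 — consecutive squares n² from n = 8.
Term 13 comes from track A (its 7th entry): 256.
The 14th slot belongs to track B; its 7th term is 196.

256, 196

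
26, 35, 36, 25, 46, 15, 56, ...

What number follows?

5

The terms cycle through 2 interleaved subsequences.
Subsequence A: 26, 36, 46, 56 (linear: a_n = 16 + 10·n).
Subsequence B: 35, 25, 15 (linear: a_n = 45 − 10·n).
Term 8 comes from subsequence B (its 4th entry): 5.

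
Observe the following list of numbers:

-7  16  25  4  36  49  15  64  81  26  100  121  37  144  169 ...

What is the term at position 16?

Positions follow the repeating pattern ABB; grouping by letter gives 2 tracks.
Subsequence A: -7, 4, 15, 26, 37 (adding 11 each time).
Subsequence B: 16, 25, 36, 49, 64, 81, 100, 121, 144, 169 (the squares 4², 5², 6², …).
The 16th slot belongs to subsequence A; its 6th term is 48.

48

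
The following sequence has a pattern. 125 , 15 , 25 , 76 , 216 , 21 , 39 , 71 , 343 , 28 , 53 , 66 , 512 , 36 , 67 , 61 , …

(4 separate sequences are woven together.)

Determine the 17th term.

Split by position mod 4 into 4 tracks.
Stream A: 125, 216, 343, 512 — perfect cubes starting at 5³.
Stream B: 15, 21, 28, 36 — triangular numbers starting at T_5.
Stream C: 25, 39, 53, 67 — linear: a_n = 11 + 14·n.
Stream D: 76, 71, 66, 61 — linear: a_n = 81 − 5·n.
The 17th slot belongs to stream A; its 5th term is 729.

729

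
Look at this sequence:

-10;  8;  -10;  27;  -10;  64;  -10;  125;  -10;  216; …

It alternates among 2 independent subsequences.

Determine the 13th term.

-10

The terms cycle through 2 interleaved subsequences.
Track A is -10, -10, -10, -10, -10, which is constant -10.
Track B is 8, 27, 64, 125, 216, which is the cubes 2³, 3³, 4³, ….
The 13th slot belongs to track A; its 7th term is -10.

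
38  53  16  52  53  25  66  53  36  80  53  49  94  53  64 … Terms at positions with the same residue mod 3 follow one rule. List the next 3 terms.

108, 53, 81

Split by position mod 3 into 3 tracks.
Subsequence A = 38, 52, 66, 80, 94: linear: a_n = 24 + 14·n.
Subsequence B = 53, 53, 53, 53, 53: always 53.
Subsequence C = 16, 25, 36, 49, 64: perfect squares starting at 4².
Position 16 falls in subsequence A as its term 6, giving 108.
Position 17 falls in subsequence B as its term 6, giving 53.
The 18th slot belongs to subsequence C; its 6th term is 81.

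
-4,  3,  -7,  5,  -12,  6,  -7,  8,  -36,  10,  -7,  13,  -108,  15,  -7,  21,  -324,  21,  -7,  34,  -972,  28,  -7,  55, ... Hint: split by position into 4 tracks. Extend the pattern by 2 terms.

-2916, 36

The terms cycle through 4 interleaved subsequences.
Stream A: -4, -12, -36, -108, -324, -972. Multiplying by 3 each time.
Stream B: 3, 6, 10, 15, 21, 28. Triangular numbers n(n+1)/2 for n = 2, 3, ….
Stream C: -7, -7, -7, -7, -7, -7. Always -7.
Stream D: 5, 8, 13, 21, 34, 55. A Fibonacci-like recurrence a_n = a_{n-1} + a_{n-2}.
Position 25 falls in stream A as its term 7, giving -2916.
Position 26 falls in stream B as its term 7, giving 36.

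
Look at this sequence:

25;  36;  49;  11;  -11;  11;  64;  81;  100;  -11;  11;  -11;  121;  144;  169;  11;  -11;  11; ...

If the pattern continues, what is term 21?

Reading positions in blocks of 6 reveals the pattern AAABBB — 2 tracks woven together.
Stream A: 25, 36, 49, 64, 81, 100, 121, 144, 169 (perfect squares starting at 5²).
Stream B: 11, -11, 11, -11, 11, -11, 11, -11, 11 (oscillating between 11 and -11).
Term 21 comes from stream A (its 12th entry): 256.

256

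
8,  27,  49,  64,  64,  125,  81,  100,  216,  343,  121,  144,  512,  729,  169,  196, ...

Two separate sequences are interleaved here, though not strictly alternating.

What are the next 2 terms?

Reading positions in blocks of 4 reveals the pattern AABB — 2 tracks woven together.
Subsequence A: 8, 27, 64, 125, 216, 343, 512, 729 (perfect cubes starting at 2³).
Subsequence B: 49, 64, 81, 100, 121, 144, 169, 196 (consecutive squares n² from n = 7).
The 17th slot belongs to subsequence A; its 9th term is 1000.
Term 18 comes from subsequence A (its 10th entry): 1331.

1000, 1331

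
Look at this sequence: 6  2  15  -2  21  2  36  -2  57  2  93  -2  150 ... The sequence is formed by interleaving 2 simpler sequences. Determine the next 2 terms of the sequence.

2, 243

Positions 1, 3, 5, … form one subsequence and positions 2, 4, 6, … form another.
Track A is 6, 15, 21, 36, 57, 93, 150, which is each term equals the sum of the previous two.
Track B is 2, -2, 2, -2, 2, -2, which is alternating ±2.
Term 14 comes from track B (its 7th entry): 2.
Position 15 falls in track A as its term 8, giving 243.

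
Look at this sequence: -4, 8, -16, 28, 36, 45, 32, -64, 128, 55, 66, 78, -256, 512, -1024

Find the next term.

Positions follow the repeating pattern AAABBB; grouping by letter gives 2 tracks.
Stream A is -4, 8, -16, 32, -64, 128, -256, 512, -1024, which is multiplying by -2 each time.
Stream B is 28, 36, 45, 55, 66, 78, which is triangular numbers n(n+1)/2 for n = 7, 8, ….
Term 16 comes from stream B (its 7th entry): 91.

91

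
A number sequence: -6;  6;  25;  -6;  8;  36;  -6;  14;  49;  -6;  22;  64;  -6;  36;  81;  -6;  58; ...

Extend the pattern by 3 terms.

The terms cycle through 3 interleaved subsequences.
Subsequence A: -6, -6, -6, -6, -6, -6. Always -6.
Subsequence B: 6, 8, 14, 22, 36, 58. Each term equals the sum of the previous two.
Subsequence C: 25, 36, 49, 64, 81. Consecutive squares n² from n = 5.
Position 18 falls in subsequence C as its term 6, giving 100.
Position 19 → subsequence A, term 7 = -6.
Position 20 falls in subsequence B as its term 7, giving 94.

100, -6, 94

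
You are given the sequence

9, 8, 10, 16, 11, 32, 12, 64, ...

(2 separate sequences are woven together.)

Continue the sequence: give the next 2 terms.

13, 128

Odd-indexed and even-indexed terms follow separate rules.
Track A: 9, 10, 11, 12 (adding 1 each time).
Track B: 8, 16, 32, 64 (powers 2^3, 2^4, 2^5, …).
The 9th slot belongs to track A; its 5th term is 13.
The 10th slot belongs to track B; its 5th term is 128.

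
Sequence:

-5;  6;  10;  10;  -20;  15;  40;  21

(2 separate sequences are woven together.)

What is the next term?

-80

Split by position mod 2 into 2 tracks.
Stream A: -5, 10, -20, 40. Geometric, ×-2 each step.
Stream B: 6, 10, 15, 21. The triangular numbers T_3, T_4, ….
Position 9 falls in stream A as its term 5, giving -80.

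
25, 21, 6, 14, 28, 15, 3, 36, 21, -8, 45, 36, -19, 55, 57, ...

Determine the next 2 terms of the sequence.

The terms cycle through 3 interleaved subsequences.
Stream A = 25, 14, 3, -8, -19: arithmetic with common difference −11.
Stream B = 21, 28, 36, 45, 55: the triangular numbers T_6, T_7, ….
Stream C = 6, 15, 21, 36, 57: a Fibonacci-like recurrence a_n = a_{n-1} + a_{n-2}.
Term 16 comes from stream A (its 6th entry): -30.
Position 17 → stream B, term 6 = 66.

-30, 66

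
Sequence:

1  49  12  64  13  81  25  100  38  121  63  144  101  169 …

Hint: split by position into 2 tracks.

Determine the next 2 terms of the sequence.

Taking every 2nd term gives 2 separate tracks.
Track A: 1, 12, 13, 25, 38, 63, 101 — Fibonacci-style (each term is the sum of the two before it).
Track B: 49, 64, 81, 100, 121, 144, 169 — perfect squares starting at 7².
Term 15 comes from track A (its 8th entry): 164.
Position 16 → track B, term 8 = 196.

164, 196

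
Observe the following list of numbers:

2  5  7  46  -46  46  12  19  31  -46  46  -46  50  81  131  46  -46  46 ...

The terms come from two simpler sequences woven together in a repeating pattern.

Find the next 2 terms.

Positions follow the repeating pattern AAABBB; grouping by letter gives 2 tracks.
Stream A: 2, 5, 7, 12, 19, 31, 50, 81, 131. Fibonacci-style (each term is the sum of the two before it).
Stream B: 46, -46, 46, -46, 46, -46, 46, -46, 46. Alternating ±46.
Position 19 → stream A, term 10 = 212.
Position 20 falls in stream A as its term 11, giving 343.

212, 343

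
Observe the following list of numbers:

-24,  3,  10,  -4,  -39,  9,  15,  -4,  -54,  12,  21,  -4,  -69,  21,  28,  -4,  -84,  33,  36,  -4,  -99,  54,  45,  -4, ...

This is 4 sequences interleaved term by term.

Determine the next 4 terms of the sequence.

Split by position mod 4 into 4 tracks.
Track A: -24, -39, -54, -69, -84, -99 — subtracting 15 each time.
Track B: 3, 9, 12, 21, 33, 54 — each term equals the sum of the previous two.
Track C: 10, 15, 21, 28, 36, 45 — triangular numbers n(n+1)/2 for n = 4, 5, ….
Track D: -4, -4, -4, -4, -4, -4 — always -4.
The 25th slot belongs to track A; its 7th term is -114.
Position 26 falls in track B as its term 7, giving 87.
Position 27 falls in track C as its term 7, giving 55.
The 28th slot belongs to track D; its 7th term is -4.

-114, 87, 55, -4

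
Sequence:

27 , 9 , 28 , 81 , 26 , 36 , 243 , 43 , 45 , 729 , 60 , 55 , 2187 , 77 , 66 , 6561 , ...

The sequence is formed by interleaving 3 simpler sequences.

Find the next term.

Split by position mod 3: positions 1, 4, 7, … form one track, and each other residue class forms its own.
Track A: 27, 81, 243, 729, 2187, 6561. Powers of 3.
Track B: 9, 26, 43, 60, 77. Arithmetic with common difference +17.
Track C: 28, 36, 45, 55, 66. Triangular numbers n(n+1)/2 for n = 7, 8, ….
Position 17 → track B, term 6 = 94.

94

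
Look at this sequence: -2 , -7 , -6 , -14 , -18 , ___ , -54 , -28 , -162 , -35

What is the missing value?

Odd-indexed and even-indexed terms follow separate rules.
Track A: -2, -6, -18, -54, -162 (geometric with ratio 3).
Track B: -7, -14, ?, -28, -35 (linear: a_n = −7·n).
Filling track B at index 3 by its rule yields -21.

-21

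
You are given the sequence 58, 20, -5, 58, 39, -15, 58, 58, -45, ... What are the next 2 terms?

58, 77

The terms cycle through 3 interleaved subsequences.
Track A: 58, 58, 58 — the constant sequence 58.
Track B: 20, 39, 58 — adding 19 each time.
Track C: -5, -15, -45 — geometric, ×3 each step.
Position 10 falls in track A as its term 4, giving 58.
The 11th slot belongs to track B; its 4th term is 77.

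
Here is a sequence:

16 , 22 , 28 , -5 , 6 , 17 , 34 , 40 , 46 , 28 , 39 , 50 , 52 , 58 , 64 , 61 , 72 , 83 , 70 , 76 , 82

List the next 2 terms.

94, 105

Positions follow the repeating pattern AAABBB; grouping by letter gives 2 tracks.
Stream A: 16, 22, 28, 34, 40, 46, 52, 58, 64, 70, 76, 82. Adding 6 each time.
Stream B: -5, 6, 17, 28, 39, 50, 61, 72, 83. Adding 11 each time.
Position 22 falls in stream B as its term 10, giving 94.
Term 23 comes from stream B (its 11th entry): 105.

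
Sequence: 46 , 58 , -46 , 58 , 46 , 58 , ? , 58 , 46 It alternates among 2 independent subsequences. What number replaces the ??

-46

Split by position mod 2 into 2 tracks.
Stream A: 46, -46, 46, ?, 46. Alternating ±46.
Stream B: 58, 58, 58, 58. The constant sequence 58.
Filling stream A at index 4 by its rule yields -46.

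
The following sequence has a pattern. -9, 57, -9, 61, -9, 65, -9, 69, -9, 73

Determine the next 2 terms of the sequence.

-9, 77

Positions 1, 3, 5, … form one subsequence and positions 2, 4, 6, … form another.
Track A: -9, -9, -9, -9, -9. Always -9.
Track B: 57, 61, 65, 69, 73. Arithmetic with common difference +4.
The 11th slot belongs to track A; its 6th term is -9.
Position 12 → track B, term 6 = 77.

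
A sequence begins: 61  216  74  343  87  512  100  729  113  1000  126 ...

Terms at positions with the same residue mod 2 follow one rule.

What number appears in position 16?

2197

Split by position mod 2 into 2 tracks.
Stream A: 61, 74, 87, 100, 113, 126. Arithmetic, step +13.
Stream B: 216, 343, 512, 729, 1000. The cubes 6³, 7³, 8³, ….
The 16th slot belongs to stream B; its 8th term is 2197.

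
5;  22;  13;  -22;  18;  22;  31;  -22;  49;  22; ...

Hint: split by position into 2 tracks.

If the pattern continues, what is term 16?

-22

Odd-indexed and even-indexed terms follow separate rules.
Subsequence A: 5, 13, 18, 31, 49 — a Fibonacci-like recurrence a_n = a_{n-1} + a_{n-2}.
Subsequence B: 22, -22, 22, -22, 22 — the oscillation 22·(−1)^(n+1).
The 16th slot belongs to subsequence B; its 8th term is -22.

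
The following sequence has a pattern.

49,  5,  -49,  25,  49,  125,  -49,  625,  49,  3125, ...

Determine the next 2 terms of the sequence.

-49, 15625

Taking every 2nd term gives 2 separate tracks.
Track A is 49, -49, 49, -49, 49, which is the oscillation 49·(−1)^(n+1).
Track B is 5, 25, 125, 625, 3125, which is a geometric progression (common ratio 5).
The 11th slot belongs to track A; its 6th term is -49.
The 12th slot belongs to track B; its 6th term is 15625.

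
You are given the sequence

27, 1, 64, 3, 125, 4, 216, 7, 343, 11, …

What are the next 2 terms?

Split by position mod 2 into 2 tracks.
Stream A: 27, 64, 125, 216, 343. Perfect cubes starting at 3³.
Stream B: 1, 3, 4, 7, 11. Fibonacci-style (each term is the sum of the two before it).
Term 11 comes from stream A (its 6th entry): 512.
Position 12 falls in stream B as its term 6, giving 18.

512, 18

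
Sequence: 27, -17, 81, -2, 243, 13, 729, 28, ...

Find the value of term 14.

Positions 1, 3, 5, … form one subsequence and positions 2, 4, 6, … form another.
Track A: 27, 81, 243, 729 (powers of 3).
Track B: -17, -2, 13, 28 (linear: a_n = -32 + 15·n).
The 14th slot belongs to track B; its 7th term is 73.

73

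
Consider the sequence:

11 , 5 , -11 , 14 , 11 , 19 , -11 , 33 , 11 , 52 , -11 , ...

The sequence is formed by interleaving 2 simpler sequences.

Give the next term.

Taking every 2nd term gives 2 separate tracks.
Stream A: 11, -11, 11, -11, 11, -11 — oscillating between 11 and -11.
Stream B: 5, 14, 19, 33, 52 — each term equals the sum of the previous two.
Position 12 → stream B, term 6 = 85.

85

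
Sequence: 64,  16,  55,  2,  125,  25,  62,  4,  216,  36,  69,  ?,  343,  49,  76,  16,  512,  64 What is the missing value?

8

Split by position mod 4 into 4 tracks.
Track A: 64, 125, 216, 343, 512 (the cubes 4³, 5³, 6³, …).
Track B: 16, 25, 36, 49, 64 (the squares 4², 5², 6², …).
Track C: 55, 62, 69, 76 (arithmetic, step +7).
Track D: 2, 4, ?, 16 (powers 2^1, 2^2, 2^3, …).
The gap is track D's term 3; the rule gives 8.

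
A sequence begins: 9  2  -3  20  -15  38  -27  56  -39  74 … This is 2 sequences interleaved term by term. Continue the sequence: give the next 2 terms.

-51, 92

Split by position mod 2 into 2 tracks.
Track A: 9, -3, -15, -27, -39 — arithmetic with common difference −12.
Track B: 2, 20, 38, 56, 74 — adding 18 each time.
Position 11 falls in track A as its term 6, giving -51.
The 12th slot belongs to track B; its 6th term is 92.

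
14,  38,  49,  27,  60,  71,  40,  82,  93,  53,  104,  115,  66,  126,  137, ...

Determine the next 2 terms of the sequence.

79, 148

The slot pattern repeats as ABB (period 3), so there are 2 interleaved tracks.
Track A: 14, 27, 40, 53, 66 (arithmetic, step +13).
Track B: 38, 49, 60, 71, 82, 93, 104, 115, 126, 137 (arithmetic with common difference +11).
Position 16 → track A, term 6 = 79.
Position 17 → track B, term 11 = 148.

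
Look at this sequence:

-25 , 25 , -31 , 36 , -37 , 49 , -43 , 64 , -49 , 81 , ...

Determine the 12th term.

100

Split by position mod 2 into 2 tracks.
Track A = -25, -31, -37, -43, -49: arithmetic, step −6.
Track B = 25, 36, 49, 64, 81: perfect squares starting at 5².
Position 12 → track B, term 6 = 100.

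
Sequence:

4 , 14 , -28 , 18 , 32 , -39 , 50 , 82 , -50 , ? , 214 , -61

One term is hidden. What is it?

The slot pattern repeats as AAB (period 3), so there are 2 interleaved tracks.
Subsequence A: 4, 14, 18, 32, 50, 82, ?, 214 — each term equals the sum of the previous two.
Subsequence B: -28, -39, -50, -61 — subtracting 11 each time.
Subsequence A's pattern makes the blank 132.

132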